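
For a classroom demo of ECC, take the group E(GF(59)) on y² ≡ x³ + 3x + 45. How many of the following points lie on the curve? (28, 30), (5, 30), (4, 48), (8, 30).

(28, 30): 30² ≡ 15, rhs ≡ 15 → on.
(5, 30): 30² ≡ 15, rhs ≡ 8 → off.
(4, 48): 48² ≡ 3, rhs ≡ 3 → on.
(8, 30): 30² ≡ 15, rhs ≡ 50 → off.

2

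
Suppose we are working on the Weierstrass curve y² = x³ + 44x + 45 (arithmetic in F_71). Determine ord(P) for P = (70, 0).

2

2P: (70, 0) + (70, 0): same x and y₁ ≡ -y₂, so the sum is the point at infinity.
2P = the point at infinity, so the order is 2.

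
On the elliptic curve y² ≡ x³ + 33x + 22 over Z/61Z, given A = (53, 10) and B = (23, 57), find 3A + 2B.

First 3A:
Repeated addition: build up to 3A.
2A: tangent at (53, 10): λ = (3·53² + 33)/(2·10) ≡ 42/20. 20⁻¹ ≡ 58 (mod 61), so λ ≡ 42·58 ≡ 57.
  x = λ² - 53 - 53 = 3249 - 106 ≡ 32; y = λ·(53 - 32) - 10 ≡ 28. → (32, 28)
3A: (32, 28) + (53, 10). λ = (10 - 28)/(53 - 32) ≡ 43/21 mod 61. 21⁻¹ ≡ 32 (mod 61), so λ ≡ 34.
  x = λ² - 32 - 53 = 1156 - 85 ≡ 34; y = λ·(32 - 34) - 28 ≡ 26. → (34, 26)
3A = (34, 26).
Next 2B:
Repeated addition: build up to 2B.
2B: tangent at (23, 57): λ = (3·23² + 33)/(2·57) ≡ 34/53. 53⁻¹ ≡ 38 (mod 61), so λ ≡ 34·38 ≡ 11.
  x = λ² - 23 - 23 = 121 - 46 ≡ 14; y = λ·(23 - 14) - 57 ≡ 42. → (14, 42)
2B = (14, 42).
Finally 3A + 2B:
(34, 26) + (14, 42). λ = (42 - 26)/(14 - 34) ≡ 16/41 mod 61. 41⁻¹ ≡ 3 (mod 61), so λ ≡ 48.
  x = λ² - 34 - 14 = 2304 - 48 ≡ 60; y = λ·(34 - 60) - 26 ≡ 7. → (60, 7)

(60, 7)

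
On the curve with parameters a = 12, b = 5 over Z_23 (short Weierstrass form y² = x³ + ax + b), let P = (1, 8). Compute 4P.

(5, 12)

Repeated addition: build up to 4P.
2P: tangent at (1, 8): λ = (3·1² + 12)/(2·8) ≡ 15/16. 16⁻¹ ≡ 13 (mod 23) since 16·13 = 208 ≡ 1, so λ ≡ 15·13 ≡ 11.
  x = λ² - 1 - 1 = 121 - 2 ≡ 4; y = λ·(1 - 4) - 8 ≡ 5. → (4, 5)
3P: (4, 5) + (1, 8). λ = (8 - 5)/(1 - 4) ≡ 3/20 mod 23. 20⁻¹ ≡ 15 (mod 23) since 20·15 = 300 ≡ 1, so λ ≡ 22.
  x = λ² - 4 - 1 = 484 - 5 ≡ 19; y = λ·(4 - 19) - 5 ≡ 10. → (19, 10)
4P: (19, 10) + (1, 8). λ = (8 - 10)/(1 - 19) ≡ 21/5 mod 23. 5⁻¹ ≡ 14 (mod 23), so λ ≡ 18.
  x = λ² - 19 - 1 = 324 - 20 ≡ 5; y = λ·(19 - 5) - 10 ≡ 12. → (5, 12)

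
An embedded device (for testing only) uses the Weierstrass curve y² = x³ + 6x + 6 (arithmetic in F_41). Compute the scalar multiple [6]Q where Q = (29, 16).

Repeated addition: build up to 6Q.
2Q: tangent at (29, 16): λ = (3·29² + 6)/(2·16) ≡ 28/32. 32⁻¹ ≡ 9 (mod 41), so λ ≡ 28·9 ≡ 6.
  x = λ² - 29 - 29 = 36 - 58 ≡ 19; y = λ·(29 - 19) - 16 ≡ 3. → (19, 3)
3Q: (19, 3) + (29, 16). λ = (16 - 3)/(29 - 19) ≡ 13/10 mod 41. 10⁻¹ ≡ 37 (mod 41), so λ ≡ 30.
  x = λ² - 19 - 29 = 900 - 48 ≡ 32; y = λ·(19 - 32) - 3 ≡ 17. → (32, 17)
4Q: (32, 17) + (29, 16). λ = (16 - 17)/(29 - 32) ≡ 40/38 mod 41. 38⁻¹ ≡ 27 (mod 41), so λ ≡ 14.
  x = λ² - 32 - 29 = 196 - 61 ≡ 12; y = λ·(32 - 12) - 17 ≡ 17. → (12, 17)
5Q: (12, 17) + (29, 16). λ = (16 - 17)/(29 - 12) ≡ 40/17 mod 41. 17⁻¹ ≡ 29 (mod 41) since 17·29 = 493 ≡ 1, so λ ≡ 12.
  x = λ² - 12 - 29 = 144 - 41 ≡ 21; y = λ·(12 - 21) - 17 ≡ 39. → (21, 39)
6Q: (21, 39) + (29, 16). λ = (16 - 39)/(29 - 21) ≡ 18/8 mod 41. 8⁻¹ ≡ 36 (mod 41) since 8·36 = 288 ≡ 1, so λ ≡ 33.
  x = λ² - 21 - 29 = 1089 - 50 ≡ 14; y = λ·(21 - 14) - 39 ≡ 28. → (14, 28)

(14, 28)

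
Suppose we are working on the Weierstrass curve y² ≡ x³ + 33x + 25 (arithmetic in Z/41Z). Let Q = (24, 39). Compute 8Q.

Repeated addition: build up to 8Q.
2Q: tangent at (24, 39): λ = (3·24² + 33)/(2·39) ≡ 39/37. 37⁻¹ ≡ 10 (mod 41) since 37·10 = 370 ≡ 1, so λ ≡ 39·10 ≡ 21.
  x = λ² - 24 - 24 = 441 - 48 ≡ 24; y = λ·(24 - 24) - 39 ≡ 2. → (24, 2)
3Q: (24, 2) + (24, 39): same x and y₁ ≡ -y₂, so the sum is the point at infinity.
4Q: the point at infinity + (24, 39) = (24, 39) (identity).
5Q: tangent at (24, 39): λ = (3·24² + 33)/(2·39) ≡ 39/37. 37⁻¹ ≡ 10 (mod 41), so λ ≡ 39·10 ≡ 21.
  x = λ² - 24 - 24 = 441 - 48 ≡ 24; y = λ·(24 - 24) - 39 ≡ 2. → (24, 2)
6Q: (24, 2) + (24, 39): same x and y₁ ≡ -y₂, so the sum is the point at infinity.
7Q: the point at infinity + (24, 39) = (24, 39) (identity).
8Q: tangent at (24, 39): λ = (3·24² + 33)/(2·39) ≡ 39/37. 37⁻¹ ≡ 10 (mod 41), so λ ≡ 39·10 ≡ 21.
  x = λ² - 24 - 24 = 441 - 48 ≡ 24; y = λ·(24 - 24) - 39 ≡ 2. → (24, 2)

(24, 2)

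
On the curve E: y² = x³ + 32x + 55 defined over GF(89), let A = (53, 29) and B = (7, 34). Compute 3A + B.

(11, 74)

First 3A:
Repeated addition: build up to 3A.
2A: tangent at (53, 29): λ = (3·53² + 32)/(2·29) ≡ 4/58. 58⁻¹ ≡ 66 (mod 89) since 58·66 = 3828 ≡ 1, so λ ≡ 4·66 ≡ 86.
  x = λ² - 53 - 53 = 7396 - 106 ≡ 81; y = λ·(53 - 81) - 29 ≡ 55. → (81, 55)
3A: (81, 55) + (53, 29). λ = (29 - 55)/(53 - 81) ≡ 63/61 mod 89. 61⁻¹ ≡ 54 (mod 89) since 61·54 = 3294 ≡ 1, so λ ≡ 20.
  x = λ² - 81 - 53 = 400 - 134 ≡ 88; y = λ·(81 - 88) - 55 ≡ 72. → (88, 72)
3A = (88, 72).
Finally 3A + B:
(88, 72) + (7, 34). λ = (34 - 72)/(7 - 88) ≡ 51/8 mod 89. 8⁻¹ ≡ 78 (mod 89), so λ ≡ 62.
  x = λ² - 88 - 7 = 3844 - 95 ≡ 11; y = λ·(88 - 11) - 72 ≡ 74. → (11, 74)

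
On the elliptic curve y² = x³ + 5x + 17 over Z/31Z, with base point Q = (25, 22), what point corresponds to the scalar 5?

Double-and-add on 5 = (101)₂. Start with Q = (25, 22) for the leading 1-bit.
double: tangent at (25, 22): λ = (3·25² + 5)/(2·22) ≡ 20/13. 13⁻¹ ≡ 12 (mod 31) since 13·12 = 156 ≡ 1, so λ ≡ 20·12 ≡ 23.
  x = λ² - 25 - 25 = 529 - 50 ≡ 14; y = λ·(25 - 14) - 22 ≡ 14. → (14, 14)
double: tangent at (14, 14): λ = (3·14² + 5)/(2·14) ≡ 4/28. 28⁻¹ ≡ 10 (mod 31), so λ ≡ 4·10 ≡ 9.
  x = λ² - 14 - 14 = 81 - 28 ≡ 22; y = λ·(14 - 22) - 14 ≡ 7. → (22, 7)
add Q: (22, 7) + (25, 22). λ = (22 - 7)/(25 - 22) ≡ 15/3 mod 31. 3⁻¹ ≡ 21 (mod 31), so λ ≡ 5.
  x = λ² - 22 - 25 = 25 - 47 ≡ 9; y = λ·(22 - 9) - 7 ≡ 27. → (9, 27)

(9, 27)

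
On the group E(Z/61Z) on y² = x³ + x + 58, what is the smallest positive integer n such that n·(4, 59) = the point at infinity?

2P: tangent at (4, 59): λ = (3·4² + 1)/(2·59) ≡ 49/57. 57⁻¹ ≡ 15 (mod 61) since 57·15 = 855 ≡ 1, so λ ≡ 49·15 ≡ 3.
  x = λ² - 4 - 4 = 9 - 8 ≡ 1; y = λ·(4 - 1) - 59 ≡ 11. → (1, 11)
3P: (1, 11) + (4, 59). λ = (59 - 11)/(4 - 1) ≡ 48/3 mod 61. 3⁻¹ ≡ 41 (mod 61), so λ ≡ 16.
  x = λ² - 1 - 4 = 256 - 5 ≡ 7; y = λ·(1 - 7) - 11 ≡ 15. → (7, 15)
4P: (7, 15) + (4, 59). λ = (59 - 15)/(4 - 7) ≡ 44/58 mod 61. 58⁻¹ ≡ 20 (mod 61) since 58·20 = 1160 ≡ 1, so λ ≡ 26.
  x = λ² - 7 - 4 = 676 - 11 ≡ 55; y = λ·(7 - 55) - 15 ≡ 18. → (55, 18)
5P: (55, 18) + (4, 59). λ = (59 - 18)/(4 - 55) ≡ 41/10 mod 61. 10⁻¹ ≡ 55 (mod 61) since 10·55 = 550 ≡ 1, so λ ≡ 59.
  x = λ² - 55 - 4 = 3481 - 59 ≡ 6; y = λ·(55 - 6) - 18 ≡ 6. → (6, 6)
6P: (6, 6) + (4, 59). λ = (59 - 6)/(4 - 6) ≡ 53/59 mod 61. 59⁻¹ ≡ 30 (mod 61), so λ ≡ 4.
  x = λ² - 6 - 4 = 16 - 10 ≡ 6; y = λ·(6 - 6) - 6 ≡ 55. → (6, 55)
7P: (6, 55) + (4, 59). λ = (59 - 55)/(4 - 6) ≡ 4/59 mod 61. 59⁻¹ ≡ 30 (mod 61) since 59·30 = 1770 ≡ 1, so λ ≡ 59.
  x = λ² - 6 - 4 = 3481 - 10 ≡ 55; y = λ·(6 - 55) - 55 ≡ 43. → (55, 43)
8P: (55, 43) + (4, 59). λ = (59 - 43)/(4 - 55) ≡ 16/10 mod 61. 10⁻¹ ≡ 55 (mod 61) since 10·55 = 550 ≡ 1, so λ ≡ 26.
  x = λ² - 55 - 4 = 676 - 59 ≡ 7; y = λ·(55 - 7) - 43 ≡ 46. → (7, 46)
9P: (7, 46) + (4, 59). λ = (59 - 46)/(4 - 7) ≡ 13/58 mod 61. 58⁻¹ ≡ 20 (mod 61), so λ ≡ 16.
  x = λ² - 7 - 4 = 256 - 11 ≡ 1; y = λ·(7 - 1) - 46 ≡ 50. → (1, 50)
10P: (1, 50) + (4, 59). λ = (59 - 50)/(4 - 1) ≡ 9/3 mod 61. 3⁻¹ ≡ 41 (mod 61), so λ ≡ 3.
  x = λ² - 1 - 4 = 9 - 5 ≡ 4; y = λ·(1 - 4) - 50 ≡ 2. → (4, 2)
11P: (4, 2) + (4, 59): same x and y₁ ≡ -y₂, so the sum is the point at infinity.
11P = the point at infinity, so the order is 11.

11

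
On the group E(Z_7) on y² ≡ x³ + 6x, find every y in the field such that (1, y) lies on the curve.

0

x³ + 6x + 0 = 7 ≡ 0 (mod 7).
Only y = 0 satisfies y² ≡ 0.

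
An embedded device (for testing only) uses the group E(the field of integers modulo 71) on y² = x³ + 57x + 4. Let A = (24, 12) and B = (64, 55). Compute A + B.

(24, 12) + (64, 55). λ = (55 - 12)/(64 - 24) ≡ 43/40 mod 71. 40⁻¹ ≡ 16 (mod 71) since 40·16 = 640 ≡ 1, so λ ≡ 49.
  x = λ² - 24 - 64 = 2401 - 88 ≡ 41; y = λ·(24 - 41) - 12 ≡ 7. → (41, 7)

(41, 7)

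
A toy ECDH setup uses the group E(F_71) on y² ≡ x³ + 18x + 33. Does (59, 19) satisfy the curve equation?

y² = 19² ≡ 6; x³ + 18x + 33 = 206474 ≡ 6 (mod 71). 6 = 6.

yes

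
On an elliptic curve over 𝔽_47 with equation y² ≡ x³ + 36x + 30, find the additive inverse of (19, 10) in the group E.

-(19, 10) = (19, -10 mod 47) = (19, 37).

(19, 37)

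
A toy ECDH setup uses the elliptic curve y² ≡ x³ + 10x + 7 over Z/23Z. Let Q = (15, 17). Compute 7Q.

(7, 11)

Double-and-add on 7 = (111)₂. Start with Q = (15, 17) for the leading 1-bit.
double: tangent at (15, 17): λ = (3·15² + 10)/(2·17) ≡ 18/11. 11⁻¹ ≡ 21 (mod 23), so λ ≡ 18·21 ≡ 10.
  x = λ² - 15 - 15 = 100 - 30 ≡ 1; y = λ·(15 - 1) - 17 ≡ 8. → (1, 8)
add Q: (1, 8) + (15, 17). λ = (17 - 8)/(15 - 1) ≡ 9/14 mod 23. 14⁻¹ ≡ 5 (mod 23), so λ ≡ 22.
  x = λ² - 1 - 15 = 484 - 16 ≡ 8; y = λ·(1 - 8) - 8 ≡ 22. → (8, 22)
double: tangent at (8, 22): λ = (3·8² + 10)/(2·22) ≡ 18/21. 21⁻¹ ≡ 11 (mod 23), so λ ≡ 18·11 ≡ 14.
  x = λ² - 8 - 8 = 196 - 16 ≡ 19; y = λ·(8 - 19) - 22 ≡ 8. → (19, 8)
add Q: (19, 8) + (15, 17). λ = (17 - 8)/(15 - 19) ≡ 9/19 mod 23. 19⁻¹ ≡ 17 (mod 23) since 19·17 = 323 ≡ 1, so λ ≡ 15.
  x = λ² - 19 - 15 = 225 - 34 ≡ 7; y = λ·(19 - 7) - 8 ≡ 11. → (7, 11)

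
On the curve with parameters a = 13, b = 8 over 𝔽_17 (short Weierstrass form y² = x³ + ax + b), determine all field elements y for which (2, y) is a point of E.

x³ + 13x + 8 = 42 ≡ 8 (mod 17).
Square roots of 8 mod 17: 5 and 12 (since 5² = 25 ≡ 8).

5, 12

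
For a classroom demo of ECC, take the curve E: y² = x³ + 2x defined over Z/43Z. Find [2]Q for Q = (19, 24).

tangent at (19, 24): λ = (3·19² + 2)/(2·24) ≡ 10/5. 5⁻¹ ≡ 26 (mod 43) since 5·26 = 130 ≡ 1, so λ ≡ 10·26 ≡ 2.
  x = λ² - 19 - 19 = 4 - 38 ≡ 9; y = λ·(19 - 9) - 24 ≡ 39. → (9, 39)

(9, 39)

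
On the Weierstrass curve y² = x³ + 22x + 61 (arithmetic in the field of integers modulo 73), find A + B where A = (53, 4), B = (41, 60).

(17, 47)

(53, 4) + (41, 60). λ = (60 - 4)/(41 - 53) ≡ 56/61 mod 73. 61⁻¹ ≡ 6 (mod 73), so λ ≡ 44.
  x = λ² - 53 - 41 = 1936 - 94 ≡ 17; y = λ·(53 - 17) - 4 ≡ 47. → (17, 47)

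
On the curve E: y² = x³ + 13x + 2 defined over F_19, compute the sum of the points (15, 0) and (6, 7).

(15, 0) + (6, 7). λ = (7 - 0)/(6 - 15) ≡ 7/10 mod 19. 10⁻¹ ≡ 2 (mod 19) since 10·2 = 20 ≡ 1, so λ ≡ 14.
  x = λ² - 15 - 6 = 196 - 21 ≡ 4; y = λ·(15 - 4) - 0 ≡ 2. → (4, 2)

(4, 2)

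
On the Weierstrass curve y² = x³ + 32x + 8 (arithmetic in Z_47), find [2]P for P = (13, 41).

tangent at (13, 41): λ = (3·13² + 32)/(2·41) ≡ 22/35. 35⁻¹ ≡ 43 (mod 47) since 35·43 = 1505 ≡ 1, so λ ≡ 22·43 ≡ 6.
  x = λ² - 13 - 13 = 36 - 26 ≡ 10; y = λ·(13 - 10) - 41 ≡ 24. → (10, 24)

(10, 24)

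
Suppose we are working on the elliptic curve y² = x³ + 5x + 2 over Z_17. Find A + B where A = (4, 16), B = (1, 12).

(4, 16) + (1, 12). λ = (12 - 16)/(1 - 4) ≡ 13/14 mod 17. 14⁻¹ ≡ 11 (mod 17) since 14·11 = 154 ≡ 1, so λ ≡ 7.
  x = λ² - 4 - 1 = 49 - 5 ≡ 10; y = λ·(4 - 10) - 16 ≡ 10. → (10, 10)

(10, 10)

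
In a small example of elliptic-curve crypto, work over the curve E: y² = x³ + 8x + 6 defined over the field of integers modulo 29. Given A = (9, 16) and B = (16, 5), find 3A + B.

First 3A:
Repeated addition: build up to 3A.
2A: tangent at (9, 16): λ = (3·9² + 8)/(2·16) ≡ 19/3. 3⁻¹ ≡ 10 (mod 29) since 3·10 = 30 ≡ 1, so λ ≡ 19·10 ≡ 16.
  x = λ² - 9 - 9 = 256 - 18 ≡ 6; y = λ·(9 - 6) - 16 ≡ 3. → (6, 3)
3A: (6, 3) + (9, 16). λ = (16 - 3)/(9 - 6) ≡ 13/3 mod 29. 3⁻¹ ≡ 10 (mod 29), so λ ≡ 14.
  x = λ² - 6 - 9 = 196 - 15 ≡ 7; y = λ·(6 - 7) - 3 ≡ 12. → (7, 12)
3A = (7, 12).
Finally 3A + B:
(7, 12) + (16, 5). λ = (5 - 12)/(16 - 7) ≡ 22/9 mod 29. 9⁻¹ ≡ 13 (mod 29) since 9·13 = 117 ≡ 1, so λ ≡ 25.
  x = λ² - 7 - 16 = 625 - 23 ≡ 22; y = λ·(7 - 22) - 12 ≡ 19. → (22, 19)

(22, 19)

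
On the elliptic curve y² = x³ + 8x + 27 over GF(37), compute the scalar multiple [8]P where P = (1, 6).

Repeated addition: build up to 8P.
2P: tangent at (1, 6): λ = (3·1² + 8)/(2·6) ≡ 11/12. 12⁻¹ ≡ 34 (mod 37) since 12·34 = 408 ≡ 1, so λ ≡ 11·34 ≡ 4.
  x = λ² - 1 - 1 = 16 - 2 ≡ 14; y = λ·(1 - 14) - 6 ≡ 16. → (14, 16)
3P: (14, 16) + (1, 6). λ = (6 - 16)/(1 - 14) ≡ 27/24 mod 37. 24⁻¹ ≡ 17 (mod 37) since 24·17 = 408 ≡ 1, so λ ≡ 15.
  x = λ² - 14 - 1 = 225 - 15 ≡ 25; y = λ·(14 - 25) - 16 ≡ 4. → (25, 4)
4P: (25, 4) + (1, 6). λ = (6 - 4)/(1 - 25) ≡ 2/13 mod 37. 13⁻¹ ≡ 20 (mod 37) since 13·20 = 260 ≡ 1, so λ ≡ 3.
  x = λ² - 25 - 1 = 9 - 26 ≡ 20; y = λ·(25 - 20) - 4 ≡ 11. → (20, 11)
5P: (20, 11) + (1, 6). λ = (6 - 11)/(1 - 20) ≡ 32/18 mod 37. 18⁻¹ ≡ 35 (mod 37) since 18·35 = 630 ≡ 1, so λ ≡ 10.
  x = λ² - 20 - 1 = 100 - 21 ≡ 5; y = λ·(20 - 5) - 11 ≡ 28. → (5, 28)
6P: (5, 28) + (1, 6). λ = (6 - 28)/(1 - 5) ≡ 15/33 mod 37. 33⁻¹ ≡ 9 (mod 37), so λ ≡ 24.
  x = λ² - 5 - 1 = 576 - 6 ≡ 15; y = λ·(5 - 15) - 28 ≡ 28. → (15, 28)
7P: (15, 28) + (1, 6). λ = (6 - 28)/(1 - 15) ≡ 15/23 mod 37. 23⁻¹ ≡ 29 (mod 37) since 23·29 = 667 ≡ 1, so λ ≡ 28.
  x = λ² - 15 - 1 = 784 - 16 ≡ 28; y = λ·(15 - 28) - 28 ≡ 15. → (28, 15)
8P: (28, 15) + (1, 6). λ = (6 - 15)/(1 - 28) ≡ 28/10 mod 37. 10⁻¹ ≡ 26 (mod 37), so λ ≡ 25.
  x = λ² - 28 - 1 = 625 - 29 ≡ 4; y = λ·(28 - 4) - 15 ≡ 30. → (4, 30)

(4, 30)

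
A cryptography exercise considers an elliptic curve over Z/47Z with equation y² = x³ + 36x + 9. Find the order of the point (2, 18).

2P: tangent at (2, 18): λ = (3·2² + 36)/(2·18) ≡ 1/36. 36⁻¹ ≡ 17 (mod 47), so λ ≡ 1·17 ≡ 17.
  x = λ² - 2 - 2 = 289 - 4 ≡ 3; y = λ·(2 - 3) - 18 ≡ 12. → (3, 12)
3P: (3, 12) + (2, 18). λ = (18 - 12)/(2 - 3) ≡ 6/46 mod 47. 46⁻¹ ≡ 46 (mod 47), so λ ≡ 41.
  x = λ² - 3 - 2 = 1681 - 5 ≡ 31; y = λ·(3 - 31) - 12 ≡ 15. → (31, 15)
4P: (31, 15) + (2, 18). λ = (18 - 15)/(2 - 31) ≡ 3/18 mod 47. 18⁻¹ ≡ 34 (mod 47) since 18·34 = 612 ≡ 1, so λ ≡ 8.
  x = λ² - 31 - 2 = 64 - 33 ≡ 31; y = λ·(31 - 31) - 15 ≡ 32. → (31, 32)
5P: (31, 32) + (2, 18). λ = (18 - 32)/(2 - 31) ≡ 33/18 mod 47. 18⁻¹ ≡ 34 (mod 47), so λ ≡ 41.
  x = λ² - 31 - 2 = 1681 - 33 ≡ 3; y = λ·(31 - 3) - 32 ≡ 35. → (3, 35)
6P: (3, 35) + (2, 18). λ = (18 - 35)/(2 - 3) ≡ 30/46 mod 47. 46⁻¹ ≡ 46 (mod 47) since 46·46 = 2116 ≡ 1, so λ ≡ 17.
  x = λ² - 3 - 2 = 289 - 5 ≡ 2; y = λ·(3 - 2) - 35 ≡ 29. → (2, 29)
7P: (2, 29) + (2, 18): same x and y₁ ≡ -y₂, so the sum is O.
7P = O, so the order is 7.

7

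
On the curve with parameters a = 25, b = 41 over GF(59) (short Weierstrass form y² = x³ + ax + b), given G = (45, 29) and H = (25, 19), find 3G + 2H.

First 3G:
Repeated addition: build up to 3G.
2G: tangent at (45, 29): λ = (3·45² + 25)/(2·29) ≡ 23/58. 58⁻¹ ≡ 58 (mod 59) since 58·58 = 3364 ≡ 1, so λ ≡ 23·58 ≡ 36.
  x = λ² - 45 - 45 = 1296 - 90 ≡ 26; y = λ·(45 - 26) - 29 ≡ 6. → (26, 6)
3G: (26, 6) + (45, 29). λ = (29 - 6)/(45 - 26) ≡ 23/19 mod 59. 19⁻¹ ≡ 28 (mod 59) since 19·28 = 532 ≡ 1, so λ ≡ 54.
  x = λ² - 26 - 45 = 2916 - 71 ≡ 13; y = λ·(26 - 13) - 6 ≡ 47. → (13, 47)
3G = (13, 47).
Next 2H:
Repeated addition: build up to 2H.
2H: tangent at (25, 19): λ = (3·25² + 25)/(2·19) ≡ 12/38. 38⁻¹ ≡ 14 (mod 59), so λ ≡ 12·14 ≡ 50.
  x = λ² - 25 - 25 = 2500 - 50 ≡ 31; y = λ·(25 - 31) - 19 ≡ 35. → (31, 35)
2H = (31, 35).
Finally 3G + 2H:
(13, 47) + (31, 35). λ = (35 - 47)/(31 - 13) ≡ 47/18 mod 59. 18⁻¹ ≡ 23 (mod 59), so λ ≡ 19.
  x = λ² - 13 - 31 = 361 - 44 ≡ 22; y = λ·(13 - 22) - 47 ≡ 18. → (22, 18)

(22, 18)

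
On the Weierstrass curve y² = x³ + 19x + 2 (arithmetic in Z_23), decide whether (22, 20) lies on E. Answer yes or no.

no

y² = 20² ≡ 9; x³ + 19x + 2 = 11068 ≡ 5 (mod 23). 9 ≠ 5.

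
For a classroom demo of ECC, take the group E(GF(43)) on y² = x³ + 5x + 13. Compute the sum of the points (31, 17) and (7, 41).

(6, 1)

(31, 17) + (7, 41). λ = (41 - 17)/(7 - 31) ≡ 24/19 mod 43. 19⁻¹ ≡ 34 (mod 43), so λ ≡ 42.
  x = λ² - 31 - 7 = 1764 - 38 ≡ 6; y = λ·(31 - 6) - 17 ≡ 1. → (6, 1)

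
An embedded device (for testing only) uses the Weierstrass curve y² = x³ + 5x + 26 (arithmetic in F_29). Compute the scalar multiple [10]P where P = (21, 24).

Double-and-add on 10 = (1010)₂. Start with P = (21, 24) for the leading 1-bit.
double: tangent at (21, 24): λ = (3·21² + 5)/(2·24) ≡ 23/19. 19⁻¹ ≡ 26 (mod 29), so λ ≡ 23·26 ≡ 18.
  x = λ² - 21 - 21 = 324 - 42 ≡ 21; y = λ·(21 - 21) - 24 ≡ 5. → (21, 5)
double: tangent at (21, 5): λ = (3·21² + 5)/(2·5) ≡ 23/10. 10⁻¹ ≡ 3 (mod 29), so λ ≡ 23·3 ≡ 11.
  x = λ² - 21 - 21 = 121 - 42 ≡ 21; y = λ·(21 - 21) - 5 ≡ 24. → (21, 24)
add P: tangent at (21, 24): λ = (3·21² + 5)/(2·24) ≡ 23/19. 19⁻¹ ≡ 26 (mod 29), so λ ≡ 23·26 ≡ 18.
  x = λ² - 21 - 21 = 324 - 42 ≡ 21; y = λ·(21 - 21) - 24 ≡ 5. → (21, 5)
double: tangent at (21, 5): λ = (3·21² + 5)/(2·5) ≡ 23/10. 10⁻¹ ≡ 3 (mod 29) since 10·3 = 30 ≡ 1, so λ ≡ 23·3 ≡ 11.
  x = λ² - 21 - 21 = 121 - 42 ≡ 21; y = λ·(21 - 21) - 5 ≡ 24. → (21, 24)

(21, 24)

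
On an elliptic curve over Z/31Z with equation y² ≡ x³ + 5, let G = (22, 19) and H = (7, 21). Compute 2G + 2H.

First 2G:
Repeated addition: build up to 2G.
2G: tangent at (22, 19): λ = (3·22² + 0)/(2·19) ≡ 26/7. 7⁻¹ ≡ 9 (mod 31), so λ ≡ 26·9 ≡ 17.
  x = λ² - 22 - 22 = 289 - 44 ≡ 28; y = λ·(22 - 28) - 19 ≡ 3. → (28, 3)
2G = (28, 3).
Next 2H:
Repeated addition: build up to 2H.
2H: tangent at (7, 21): λ = (3·7² + 0)/(2·21) ≡ 23/11. 11⁻¹ ≡ 17 (mod 31), so λ ≡ 23·17 ≡ 19.
  x = λ² - 7 - 7 = 361 - 14 ≡ 6; y = λ·(7 - 6) - 21 ≡ 29. → (6, 29)
2H = (6, 29).
Finally 2G + 2H:
(28, 3) + (6, 29). λ = (29 - 3)/(6 - 28) ≡ 26/9 mod 31. 9⁻¹ ≡ 7 (mod 31) since 9·7 = 63 ≡ 1, so λ ≡ 27.
  x = λ² - 28 - 6 = 729 - 34 ≡ 13; y = λ·(28 - 13) - 3 ≡ 30. → (13, 30)

(13, 30)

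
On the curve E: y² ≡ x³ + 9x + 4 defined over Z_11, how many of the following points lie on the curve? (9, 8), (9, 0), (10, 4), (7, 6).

(9, 8): 8² ≡ 9, rhs ≡ 0 → off.
(9, 0): 0² ≡ 0, rhs ≡ 0 → on.
(10, 4): 4² ≡ 5, rhs ≡ 5 → on.
(7, 6): 6² ≡ 3, rhs ≡ 3 → on.

3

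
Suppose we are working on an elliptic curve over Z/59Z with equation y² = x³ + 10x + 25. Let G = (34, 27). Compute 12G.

Double-and-add on 12 = (1100)₂. Start with G = (34, 27) for the leading 1-bit.
double: tangent at (34, 27): λ = (3·34² + 10)/(2·27) ≡ 56/54. 54⁻¹ ≡ 47 (mod 59), so λ ≡ 56·47 ≡ 36.
  x = λ² - 34 - 34 = 1296 - 68 ≡ 48; y = λ·(34 - 48) - 27 ≡ 0. → (48, 0)
add G: (48, 0) + (34, 27). λ = (27 - 0)/(34 - 48) ≡ 27/45 mod 59. 45⁻¹ ≡ 21 (mod 59), so λ ≡ 36.
  x = λ² - 48 - 34 = 1296 - 82 ≡ 34; y = λ·(48 - 34) - 0 ≡ 32. → (34, 32)
double: tangent at (34, 32): λ = (3·34² + 10)/(2·32) ≡ 56/5. 5⁻¹ ≡ 12 (mod 59) since 5·12 = 60 ≡ 1, so λ ≡ 56·12 ≡ 23.
  x = λ² - 34 - 34 = 529 - 68 ≡ 48; y = λ·(34 - 48) - 32 ≡ 0. → (48, 0)
double: (48, 0) + (48, 0): same x and y₁ ≡ -y₂, so the sum is O.

O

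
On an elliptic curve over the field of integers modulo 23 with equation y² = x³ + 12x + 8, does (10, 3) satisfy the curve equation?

no

y² = 3² ≡ 9; x³ + 12x + 8 = 1128 ≡ 1 (mod 23). 9 ≠ 1.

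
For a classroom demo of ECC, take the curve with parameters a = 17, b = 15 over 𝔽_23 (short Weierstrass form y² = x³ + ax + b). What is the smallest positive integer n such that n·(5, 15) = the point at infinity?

6

2P: tangent at (5, 15): λ = (3·5² + 17)/(2·15) ≡ 0/7. 7⁻¹ ≡ 10 (mod 23), so λ ≡ 0·10 ≡ 0.
  x = λ² - 5 - 5 = 0 - 10 ≡ 13; y = λ·(5 - 13) - 15 ≡ 8. → (13, 8)
3P: (13, 8) + (5, 15). λ = (15 - 8)/(5 - 13) ≡ 7/15 mod 23. 15⁻¹ ≡ 20 (mod 23) since 15·20 = 300 ≡ 1, so λ ≡ 2.
  x = λ² - 13 - 5 = 4 - 18 ≡ 9; y = λ·(13 - 9) - 8 ≡ 0. → (9, 0)
4P: (9, 0) + (5, 15). λ = (15 - 0)/(5 - 9) ≡ 15/19 mod 23. 19⁻¹ ≡ 17 (mod 23) since 19·17 = 323 ≡ 1, so λ ≡ 2.
  x = λ² - 9 - 5 = 4 - 14 ≡ 13; y = λ·(9 - 13) - 0 ≡ 15. → (13, 15)
5P: (13, 15) + (5, 15). λ = (15 - 15)/(5 - 13) ≡ 0/15 mod 23. 15⁻¹ ≡ 20 (mod 23), so λ ≡ 0.
  x = λ² - 13 - 5 = 0 - 18 ≡ 5; y = λ·(13 - 5) - 15 ≡ 8. → (5, 8)
6P: (5, 8) + (5, 15): same x and y₁ ≡ -y₂, so the sum is the point at infinity.
6P = the point at infinity, so the order is 6.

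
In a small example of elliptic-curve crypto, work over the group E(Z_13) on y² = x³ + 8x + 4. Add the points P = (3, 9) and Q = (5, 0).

(9, 5)

(3, 9) + (5, 0). λ = (0 - 9)/(5 - 3) ≡ 4/2 mod 13. 2⁻¹ ≡ 7 (mod 13), so λ ≡ 2.
  x = λ² - 3 - 5 = 4 - 8 ≡ 9; y = λ·(3 - 9) - 9 ≡ 5. → (9, 5)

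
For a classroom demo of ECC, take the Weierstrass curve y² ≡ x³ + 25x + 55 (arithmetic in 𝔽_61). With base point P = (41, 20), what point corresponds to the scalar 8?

Double-and-add on 8 = (1000)₂. Start with P = (41, 20) for the leading 1-bit.
double: tangent at (41, 20): λ = (3·41² + 25)/(2·20) ≡ 5/40. 40⁻¹ ≡ 29 (mod 61) since 40·29 = 1160 ≡ 1, so λ ≡ 5·29 ≡ 23.
  x = λ² - 41 - 41 = 529 - 82 ≡ 20; y = λ·(41 - 20) - 20 ≡ 36. → (20, 36)
double: tangent at (20, 36): λ = (3·20² + 25)/(2·36) ≡ 5/11. 11⁻¹ ≡ 50 (mod 61), so λ ≡ 5·50 ≡ 6.
  x = λ² - 20 - 20 = 36 - 40 ≡ 57; y = λ·(20 - 57) - 36 ≡ 47. → (57, 47)
double: tangent at (57, 47): λ = (3·57² + 25)/(2·47) ≡ 12/33. 33⁻¹ ≡ 37 (mod 61), so λ ≡ 12·37 ≡ 17.
  x = λ² - 57 - 57 = 289 - 114 ≡ 53; y = λ·(57 - 53) - 47 ≡ 21. → (53, 21)

(53, 21)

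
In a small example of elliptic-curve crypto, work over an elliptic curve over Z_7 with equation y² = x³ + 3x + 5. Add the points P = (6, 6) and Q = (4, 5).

(6, 6) + (4, 5). λ = (5 - 6)/(4 - 6) ≡ 6/5 mod 7. 5⁻¹ ≡ 3 (mod 7) since 5·3 = 15 ≡ 1, so λ ≡ 4.
  x = λ² - 6 - 4 = 16 - 10 ≡ 6; y = λ·(6 - 6) - 6 ≡ 1. → (6, 1)

(6, 1)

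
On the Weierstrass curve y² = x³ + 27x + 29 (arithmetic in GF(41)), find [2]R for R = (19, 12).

(28, 33)

tangent at (19, 12): λ = (3·19² + 27)/(2·12) ≡ 3/24. 24⁻¹ ≡ 12 (mod 41), so λ ≡ 3·12 ≡ 36.
  x = λ² - 19 - 19 = 1296 - 38 ≡ 28; y = λ·(19 - 28) - 12 ≡ 33. → (28, 33)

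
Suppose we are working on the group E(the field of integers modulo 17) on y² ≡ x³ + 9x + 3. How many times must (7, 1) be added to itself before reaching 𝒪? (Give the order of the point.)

12

2P: tangent at (7, 1): λ = (3·7² + 9)/(2·1) ≡ 3/2. 2⁻¹ ≡ 9 (mod 17), so λ ≡ 3·9 ≡ 10.
  x = λ² - 7 - 7 = 100 - 14 ≡ 1; y = λ·(7 - 1) - 1 ≡ 8. → (1, 8)
3P: (1, 8) + (7, 1). λ = (1 - 8)/(7 - 1) ≡ 10/6 mod 17. 6⁻¹ ≡ 3 (mod 17) since 6·3 = 18 ≡ 1, so λ ≡ 13.
  x = λ² - 1 - 7 = 169 - 8 ≡ 8; y = λ·(1 - 8) - 8 ≡ 3. → (8, 3)
4P: (8, 3) + (7, 1). λ = (1 - 3)/(7 - 8) ≡ 15/16 mod 17. 16⁻¹ ≡ 16 (mod 17), so λ ≡ 2.
  x = λ² - 8 - 7 = 4 - 15 ≡ 6; y = λ·(8 - 6) - 3 ≡ 1. → (6, 1)
5P: (6, 1) + (7, 1). λ = (1 - 1)/(7 - 6) ≡ 0/1 mod 17. 1⁻¹ ≡ 1 (mod 17), so λ ≡ 0.
  x = λ² - 6 - 7 = 0 - 13 ≡ 4; y = λ·(6 - 4) - 1 ≡ 16. → (4, 16)
6P: (4, 16) + (7, 1). λ = (1 - 16)/(7 - 4) ≡ 2/3 mod 17. 3⁻¹ ≡ 6 (mod 17), so λ ≡ 12.
  x = λ² - 4 - 7 = 144 - 11 ≡ 14; y = λ·(4 - 14) - 16 ≡ 0. → (14, 0)
7P: (14, 0) + (7, 1). λ = (1 - 0)/(7 - 14) ≡ 1/10 mod 17. 10⁻¹ ≡ 12 (mod 17), so λ ≡ 12.
  x = λ² - 14 - 7 = 144 - 21 ≡ 4; y = λ·(14 - 4) - 0 ≡ 1. → (4, 1)
8P: (4, 1) + (7, 1). λ = (1 - 1)/(7 - 4) ≡ 0/3 mod 17. 3⁻¹ ≡ 6 (mod 17), so λ ≡ 0.
  x = λ² - 4 - 7 = 0 - 11 ≡ 6; y = λ·(4 - 6) - 1 ≡ 16. → (6, 16)
9P: (6, 16) + (7, 1). λ = (1 - 16)/(7 - 6) ≡ 2/1 mod 17. 1⁻¹ ≡ 1 (mod 17) since 1·1 = 1 ≡ 1, so λ ≡ 2.
  x = λ² - 6 - 7 = 4 - 13 ≡ 8; y = λ·(6 - 8) - 16 ≡ 14. → (8, 14)
10P: (8, 14) + (7, 1). λ = (1 - 14)/(7 - 8) ≡ 4/16 mod 17. 16⁻¹ ≡ 16 (mod 17), so λ ≡ 13.
  x = λ² - 8 - 7 = 169 - 15 ≡ 1; y = λ·(8 - 1) - 14 ≡ 9. → (1, 9)
11P: (1, 9) + (7, 1). λ = (1 - 9)/(7 - 1) ≡ 9/6 mod 17. 6⁻¹ ≡ 3 (mod 17), so λ ≡ 10.
  x = λ² - 1 - 7 = 100 - 8 ≡ 7; y = λ·(1 - 7) - 9 ≡ 16. → (7, 16)
12P: (7, 16) + (7, 1): same x and y₁ ≡ -y₂, so the sum is 𝒪.
12P = 𝒪, so the order is 12.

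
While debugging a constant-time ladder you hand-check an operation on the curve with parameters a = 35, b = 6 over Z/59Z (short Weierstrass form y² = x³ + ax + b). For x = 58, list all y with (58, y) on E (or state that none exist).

x³ + 35x + 6 = 197148 ≡ 29 (mod 59).
Square roots of 29 mod 59: 18 and 41 (since 18² = 324 ≡ 29).

18, 41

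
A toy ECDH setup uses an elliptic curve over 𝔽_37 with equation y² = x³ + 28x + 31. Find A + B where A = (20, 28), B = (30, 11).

(20, 28) + (30, 11). λ = (11 - 28)/(30 - 20) ≡ 20/10 mod 37. 10⁻¹ ≡ 26 (mod 37) since 10·26 = 260 ≡ 1, so λ ≡ 2.
  x = λ² - 20 - 30 = 4 - 50 ≡ 28; y = λ·(20 - 28) - 28 ≡ 30. → (28, 30)

(28, 30)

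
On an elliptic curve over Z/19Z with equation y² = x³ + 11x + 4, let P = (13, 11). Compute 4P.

(4, 13)

Double-and-add on 4 = (100)₂. Start with P = (13, 11) for the leading 1-bit.
double: tangent at (13, 11): λ = (3·13² + 11)/(2·11) ≡ 5/3. 3⁻¹ ≡ 13 (mod 19) since 3·13 = 39 ≡ 1, so λ ≡ 5·13 ≡ 8.
  x = λ² - 13 - 13 = 64 - 26 ≡ 0; y = λ·(13 - 0) - 11 ≡ 17. → (0, 17)
double: tangent at (0, 17): λ = (3·0² + 11)/(2·17) ≡ 11/15. 15⁻¹ ≡ 14 (mod 19), so λ ≡ 11·14 ≡ 2.
  x = λ² - 0 - 0 = 4 - 0 ≡ 4; y = λ·(0 - 4) - 17 ≡ 13. → (4, 13)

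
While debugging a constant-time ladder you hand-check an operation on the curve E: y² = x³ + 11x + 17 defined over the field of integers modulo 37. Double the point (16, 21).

tangent at (16, 21): λ = (3·16² + 11)/(2·21) ≡ 2/5. 5⁻¹ ≡ 15 (mod 37), so λ ≡ 2·15 ≡ 30.
  x = λ² - 16 - 16 = 900 - 32 ≡ 17; y = λ·(16 - 17) - 21 ≡ 23. → (17, 23)

(17, 23)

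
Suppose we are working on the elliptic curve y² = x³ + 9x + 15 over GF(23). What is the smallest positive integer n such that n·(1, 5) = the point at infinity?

4

2P: tangent at (1, 5): λ = (3·1² + 9)/(2·5) ≡ 12/10. 10⁻¹ ≡ 7 (mod 23), so λ ≡ 12·7 ≡ 15.
  x = λ² - 1 - 1 = 225 - 2 ≡ 16; y = λ·(1 - 16) - 5 ≡ 0. → (16, 0)
3P: (16, 0) + (1, 5). λ = (5 - 0)/(1 - 16) ≡ 5/8 mod 23. 8⁻¹ ≡ 3 (mod 23), so λ ≡ 15.
  x = λ² - 16 - 1 = 225 - 17 ≡ 1; y = λ·(16 - 1) - 0 ≡ 18. → (1, 18)
4P: (1, 18) + (1, 5): same x and y₁ ≡ -y₂, so the sum is the point at infinity.
4P = the point at infinity, so the order is 4.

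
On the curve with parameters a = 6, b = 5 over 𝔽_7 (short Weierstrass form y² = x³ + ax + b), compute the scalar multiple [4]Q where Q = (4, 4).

(2, 5)

Double-and-add on 4 = (100)₂. Start with Q = (4, 4) for the leading 1-bit.
double: tangent at (4, 4): λ = (3·4² + 6)/(2·4) ≡ 5/1. 1⁻¹ ≡ 1 (mod 7) since 1·1 = 1 ≡ 1, so λ ≡ 5·1 ≡ 5.
  x = λ² - 4 - 4 = 25 - 8 ≡ 3; y = λ·(4 - 3) - 4 ≡ 1. → (3, 1)
double: tangent at (3, 1): λ = (3·3² + 6)/(2·1) ≡ 5/2. 2⁻¹ ≡ 4 (mod 7), so λ ≡ 5·4 ≡ 6.
  x = λ² - 3 - 3 = 36 - 6 ≡ 2; y = λ·(3 - 2) - 1 ≡ 5. → (2, 5)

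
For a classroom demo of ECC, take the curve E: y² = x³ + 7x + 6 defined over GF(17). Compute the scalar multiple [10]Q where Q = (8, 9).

(4, 8)

Double-and-add on 10 = (1010)₂. Start with Q = (8, 9) for the leading 1-bit.
double: tangent at (8, 9): λ = (3·8² + 7)/(2·9) ≡ 12/1. 1⁻¹ ≡ 1 (mod 17), so λ ≡ 12·1 ≡ 12.
  x = λ² - 8 - 8 = 144 - 16 ≡ 9; y = λ·(8 - 9) - 9 ≡ 13. → (9, 13)
double: tangent at (9, 13): λ = (3·9² + 7)/(2·13) ≡ 12/9. 9⁻¹ ≡ 2 (mod 17) since 9·2 = 18 ≡ 1, so λ ≡ 12·2 ≡ 7.
  x = λ² - 9 - 9 = 49 - 18 ≡ 14; y = λ·(9 - 14) - 13 ≡ 3. → (14, 3)
add Q: (14, 3) + (8, 9). λ = (9 - 3)/(8 - 14) ≡ 6/11 mod 17. 11⁻¹ ≡ 14 (mod 17), so λ ≡ 16.
  x = λ² - 14 - 8 = 256 - 22 ≡ 13; y = λ·(14 - 13) - 3 ≡ 13. → (13, 13)
double: tangent at (13, 13): λ = (3·13² + 7)/(2·13) ≡ 4/9. 9⁻¹ ≡ 2 (mod 17), so λ ≡ 4·2 ≡ 8.
  x = λ² - 13 - 13 = 64 - 26 ≡ 4; y = λ·(13 - 4) - 13 ≡ 8. → (4, 8)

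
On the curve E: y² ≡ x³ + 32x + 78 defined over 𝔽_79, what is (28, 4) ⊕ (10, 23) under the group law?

(17, 59)

(28, 4) + (10, 23). λ = (23 - 4)/(10 - 28) ≡ 19/61 mod 79. 61⁻¹ ≡ 57 (mod 79), so λ ≡ 56.
  x = λ² - 28 - 10 = 3136 - 38 ≡ 17; y = λ·(28 - 17) - 4 ≡ 59. → (17, 59)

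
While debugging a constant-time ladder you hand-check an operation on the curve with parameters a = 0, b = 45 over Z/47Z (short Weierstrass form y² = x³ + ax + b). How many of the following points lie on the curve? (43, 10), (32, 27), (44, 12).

(43, 10): 10² ≡ 6, rhs ≡ 28 → off.
(32, 27): 27² ≡ 24, rhs ≡ 7 → off.
(44, 12): 12² ≡ 3, rhs ≡ 18 → off.

0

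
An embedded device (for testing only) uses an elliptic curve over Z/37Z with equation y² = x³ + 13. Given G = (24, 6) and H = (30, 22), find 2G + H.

(36, 30)

First 2G:
Repeated addition: build up to 2G.
2G: tangent at (24, 6): λ = (3·24² + 0)/(2·6) ≡ 26/12. 12⁻¹ ≡ 34 (mod 37) since 12·34 = 408 ≡ 1, so λ ≡ 26·34 ≡ 33.
  x = λ² - 24 - 24 = 1089 - 48 ≡ 5; y = λ·(24 - 5) - 6 ≡ 29. → (5, 29)
2G = (5, 29).
Finally 2G + H:
(5, 29) + (30, 22). λ = (22 - 29)/(30 - 5) ≡ 30/25 mod 37. 25⁻¹ ≡ 3 (mod 37) since 25·3 = 75 ≡ 1, so λ ≡ 16.
  x = λ² - 5 - 30 = 256 - 35 ≡ 36; y = λ·(5 - 36) - 29 ≡ 30. → (36, 30)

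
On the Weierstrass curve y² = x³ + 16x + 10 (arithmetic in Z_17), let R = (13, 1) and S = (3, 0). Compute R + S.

(9, 13)

(13, 1) + (3, 0). λ = (0 - 1)/(3 - 13) ≡ 16/7 mod 17. 7⁻¹ ≡ 5 (mod 17), so λ ≡ 12.
  x = λ² - 13 - 3 = 144 - 16 ≡ 9; y = λ·(13 - 9) - 1 ≡ 13. → (9, 13)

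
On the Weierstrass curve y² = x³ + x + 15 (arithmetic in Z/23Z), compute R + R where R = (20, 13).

tangent at (20, 13): λ = (3·20² + 1)/(2·13) ≡ 5/3. 3⁻¹ ≡ 8 (mod 23), so λ ≡ 5·8 ≡ 17.
  x = λ² - 20 - 20 = 289 - 40 ≡ 19; y = λ·(20 - 19) - 13 ≡ 4. → (19, 4)

(19, 4)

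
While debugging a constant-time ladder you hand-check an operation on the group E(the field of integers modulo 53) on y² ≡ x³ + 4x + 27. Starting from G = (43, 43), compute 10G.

Double-and-add on 10 = (1010)₂. Start with G = (43, 43) for the leading 1-bit.
double: tangent at (43, 43): λ = (3·43² + 4)/(2·43) ≡ 39/33. 33⁻¹ ≡ 45 (mod 53), so λ ≡ 39·45 ≡ 6.
  x = λ² - 43 - 43 = 36 - 86 ≡ 3; y = λ·(43 - 3) - 43 ≡ 38. → (3, 38)
double: tangent at (3, 38): λ = (3·3² + 4)/(2·38) ≡ 31/23. 23⁻¹ ≡ 30 (mod 53), so λ ≡ 31·30 ≡ 29.
  x = λ² - 3 - 3 = 841 - 6 ≡ 40; y = λ·(3 - 40) - 38 ≡ 2. → (40, 2)
add G: (40, 2) + (43, 43). λ = (43 - 2)/(43 - 40) ≡ 41/3 mod 53. 3⁻¹ ≡ 18 (mod 53), so λ ≡ 49.
  x = λ² - 40 - 43 = 2401 - 83 ≡ 39; y = λ·(40 - 39) - 2 ≡ 47. → (39, 47)
double: tangent at (39, 47): λ = (3·39² + 4)/(2·47) ≡ 9/41. 41⁻¹ ≡ 22 (mod 53), so λ ≡ 9·22 ≡ 39.
  x = λ² - 39 - 39 = 1521 - 78 ≡ 12; y = λ·(39 - 12) - 47 ≡ 52. → (12, 52)

(12, 52)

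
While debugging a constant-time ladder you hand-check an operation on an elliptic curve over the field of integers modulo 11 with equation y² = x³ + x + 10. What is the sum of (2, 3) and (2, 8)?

O

The two points share x = 2 and their y-coordinates satisfy 3 + 8 ≡ 0 (mod 11), so they are inverses. Their sum is ∞.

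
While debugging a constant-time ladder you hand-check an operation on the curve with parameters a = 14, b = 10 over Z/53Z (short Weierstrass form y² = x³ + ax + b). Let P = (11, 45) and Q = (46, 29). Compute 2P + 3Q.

(30, 20)

First 2P:
Repeated addition: build up to 2P.
2P: tangent at (11, 45): λ = (3·11² + 14)/(2·45) ≡ 6/37. 37⁻¹ ≡ 43 (mod 53) since 37·43 = 1591 ≡ 1, so λ ≡ 6·43 ≡ 46.
  x = λ² - 11 - 11 = 2116 - 22 ≡ 27; y = λ·(11 - 27) - 45 ≡ 14. → (27, 14)
2P = (27, 14).
Next 3Q:
Repeated addition: build up to 3Q.
2Q: tangent at (46, 29): λ = (3·46² + 14)/(2·29) ≡ 2/5. 5⁻¹ ≡ 32 (mod 53), so λ ≡ 2·32 ≡ 11.
  x = λ² - 46 - 46 = 121 - 92 ≡ 29; y = λ·(46 - 29) - 29 ≡ 52. → (29, 52)
3Q: (29, 52) + (46, 29). λ = (29 - 52)/(46 - 29) ≡ 30/17 mod 53. 17⁻¹ ≡ 25 (mod 53) since 17·25 = 425 ≡ 1, so λ ≡ 8.
  x = λ² - 29 - 46 = 64 - 75 ≡ 42; y = λ·(29 - 42) - 52 ≡ 3. → (42, 3)
3Q = (42, 3).
Finally 2P + 3Q:
(27, 14) + (42, 3). λ = (3 - 14)/(42 - 27) ≡ 42/15 mod 53. 15⁻¹ ≡ 46 (mod 53) since 15·46 = 690 ≡ 1, so λ ≡ 24.
  x = λ² - 27 - 42 = 576 - 69 ≡ 30; y = λ·(27 - 30) - 14 ≡ 20. → (30, 20)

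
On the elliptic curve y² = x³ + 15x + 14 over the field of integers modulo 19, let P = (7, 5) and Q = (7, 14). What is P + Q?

O

The two points share x = 7 and their y-coordinates satisfy 5 + 14 ≡ 0 (mod 19), so they are inverses. Their sum is the point at infinity.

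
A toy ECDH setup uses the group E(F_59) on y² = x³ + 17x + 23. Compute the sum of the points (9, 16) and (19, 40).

(58, 8)

(9, 16) + (19, 40). λ = (40 - 16)/(19 - 9) ≡ 24/10 mod 59. 10⁻¹ ≡ 6 (mod 59), so λ ≡ 26.
  x = λ² - 9 - 19 = 676 - 28 ≡ 58; y = λ·(9 - 58) - 16 ≡ 8. → (58, 8)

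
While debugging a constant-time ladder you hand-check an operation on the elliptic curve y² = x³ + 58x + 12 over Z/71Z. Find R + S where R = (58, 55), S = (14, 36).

(58, 55) + (14, 36). λ = (36 - 55)/(14 - 58) ≡ 52/27 mod 71. 27⁻¹ ≡ 50 (mod 71), so λ ≡ 44.
  x = λ² - 58 - 14 = 1936 - 72 ≡ 18; y = λ·(58 - 18) - 55 ≡ 1. → (18, 1)

(18, 1)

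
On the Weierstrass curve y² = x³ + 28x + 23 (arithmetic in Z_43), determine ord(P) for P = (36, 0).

2P: (36, 0) + (36, 0): same x and y₁ ≡ -y₂, so the sum is O.
2P = O, so the order is 2.

2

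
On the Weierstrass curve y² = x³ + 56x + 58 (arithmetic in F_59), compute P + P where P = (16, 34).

(54, 40)

tangent at (16, 34): λ = (3·16² + 56)/(2·34) ≡ 57/9. 9⁻¹ ≡ 46 (mod 59) since 9·46 = 414 ≡ 1, so λ ≡ 57·46 ≡ 26.
  x = λ² - 16 - 16 = 676 - 32 ≡ 54; y = λ·(16 - 54) - 34 ≡ 40. → (54, 40)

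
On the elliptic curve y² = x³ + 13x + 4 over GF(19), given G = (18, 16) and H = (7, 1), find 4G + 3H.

First 4G:
Repeated addition: build up to 4G.
2G: tangent at (18, 16): λ = (3·18² + 13)/(2·16) ≡ 16/13. 13⁻¹ ≡ 3 (mod 19), so λ ≡ 16·3 ≡ 10.
  x = λ² - 18 - 18 = 100 - 36 ≡ 7; y = λ·(18 - 7) - 16 ≡ 18. → (7, 18)
3G: (7, 18) + (18, 16). λ = (16 - 18)/(18 - 7) ≡ 17/11 mod 19. 11⁻¹ ≡ 7 (mod 19), so λ ≡ 5.
  x = λ² - 7 - 18 = 25 - 25 ≡ 0; y = λ·(7 - 0) - 18 ≡ 17. → (0, 17)
4G: (0, 17) + (18, 16). λ = (16 - 17)/(18 - 0) ≡ 18/18 mod 19. 18⁻¹ ≡ 18 (mod 19) since 18·18 = 324 ≡ 1, so λ ≡ 1.
  x = λ² - 0 - 18 = 1 - 18 ≡ 2; y = λ·(0 - 2) - 17 ≡ 0. → (2, 0)
4G = (2, 0).
Next 3H:
Repeated addition: build up to 3H.
2H: tangent at (7, 1): λ = (3·7² + 13)/(2·1) ≡ 8/2. 2⁻¹ ≡ 10 (mod 19) since 2·10 = 20 ≡ 1, so λ ≡ 8·10 ≡ 4.
  x = λ² - 7 - 7 = 16 - 14 ≡ 2; y = λ·(7 - 2) - 1 ≡ 0. → (2, 0)
3H: (2, 0) + (7, 1). λ = (1 - 0)/(7 - 2) ≡ 1/5 mod 19. 5⁻¹ ≡ 4 (mod 19) since 5·4 = 20 ≡ 1, so λ ≡ 4.
  x = λ² - 2 - 7 = 16 - 9 ≡ 7; y = λ·(2 - 7) - 0 ≡ 18. → (7, 18)
3H = (7, 18).
Finally 4G + 3H:
(2, 0) + (7, 18). λ = (18 - 0)/(7 - 2) ≡ 18/5 mod 19. 5⁻¹ ≡ 4 (mod 19), so λ ≡ 15.
  x = λ² - 2 - 7 = 225 - 9 ≡ 7; y = λ·(2 - 7) - 0 ≡ 1. → (7, 1)

(7, 1)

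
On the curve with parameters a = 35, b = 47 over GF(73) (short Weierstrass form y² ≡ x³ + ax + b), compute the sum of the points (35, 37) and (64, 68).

(35, 37) + (64, 68). λ = (68 - 37)/(64 - 35) ≡ 31/29 mod 73. 29⁻¹ ≡ 68 (mod 73), so λ ≡ 64.
  x = λ² - 35 - 64 = 4096 - 99 ≡ 55; y = λ·(35 - 55) - 37 ≡ 70. → (55, 70)

(55, 70)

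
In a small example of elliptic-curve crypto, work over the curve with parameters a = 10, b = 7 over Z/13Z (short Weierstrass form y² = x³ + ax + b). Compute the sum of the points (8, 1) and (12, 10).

(7, 11)

(8, 1) + (12, 10). λ = (10 - 1)/(12 - 8) ≡ 9/4 mod 13. 4⁻¹ ≡ 10 (mod 13) since 4·10 = 40 ≡ 1, so λ ≡ 12.
  x = λ² - 8 - 12 = 144 - 20 ≡ 7; y = λ·(8 - 7) - 1 ≡ 11. → (7, 11)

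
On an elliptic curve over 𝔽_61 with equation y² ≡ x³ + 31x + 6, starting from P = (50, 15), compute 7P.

(50, 46)

Double-and-add on 7 = (111)₂. Start with P = (50, 15) for the leading 1-bit.
double: tangent at (50, 15): λ = (3·50² + 31)/(2·15) ≡ 28/30. 30⁻¹ ≡ 59 (mod 61) since 30·59 = 1770 ≡ 1, so λ ≡ 28·59 ≡ 5.
  x = λ² - 50 - 50 = 25 - 100 ≡ 47; y = λ·(50 - 47) - 15 ≡ 0. → (47, 0)
add P: (47, 0) + (50, 15). λ = (15 - 0)/(50 - 47) ≡ 15/3 mod 61. 3⁻¹ ≡ 41 (mod 61), so λ ≡ 5.
  x = λ² - 47 - 50 = 25 - 97 ≡ 50; y = λ·(47 - 50) - 0 ≡ 46. → (50, 46)
double: tangent at (50, 46): λ = (3·50² + 31)/(2·46) ≡ 28/31. 31⁻¹ ≡ 2 (mod 61) since 31·2 = 62 ≡ 1, so λ ≡ 28·2 ≡ 56.
  x = λ² - 50 - 50 = 3136 - 100 ≡ 47; y = λ·(50 - 47) - 46 ≡ 0. → (47, 0)
add P: (47, 0) + (50, 15). λ = (15 - 0)/(50 - 47) ≡ 15/3 mod 61. 3⁻¹ ≡ 41 (mod 61), so λ ≡ 5.
  x = λ² - 47 - 50 = 25 - 97 ≡ 50; y = λ·(47 - 50) - 0 ≡ 46. → (50, 46)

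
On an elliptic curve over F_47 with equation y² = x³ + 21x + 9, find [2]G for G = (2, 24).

tangent at (2, 24): λ = (3·2² + 21)/(2·24) ≡ 33/1. 1⁻¹ ≡ 1 (mod 47) since 1·1 = 1 ≡ 1, so λ ≡ 33·1 ≡ 33.
  x = λ² - 2 - 2 = 1089 - 4 ≡ 4; y = λ·(2 - 4) - 24 ≡ 4. → (4, 4)

(4, 4)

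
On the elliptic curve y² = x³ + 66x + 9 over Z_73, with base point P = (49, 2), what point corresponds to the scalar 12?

O

Repeated addition: build up to 12P.
2P: tangent at (49, 2): λ = (3·49² + 66)/(2·2) ≡ 42/4. 4⁻¹ ≡ 55 (mod 73), so λ ≡ 42·55 ≡ 47.
  x = λ² - 49 - 49 = 2209 - 98 ≡ 67; y = λ·(49 - 67) - 2 ≡ 28. → (67, 28)
3P: (67, 28) + (49, 2). λ = (2 - 28)/(49 - 67) ≡ 47/55 mod 73. 55⁻¹ ≡ 4 (mod 73) since 55·4 = 220 ≡ 1, so λ ≡ 42.
  x = λ² - 67 - 49 = 1764 - 116 ≡ 42; y = λ·(67 - 42) - 28 ≡ 0. → (42, 0)
4P: (42, 0) + (49, 2). λ = (2 - 0)/(49 - 42) ≡ 2/7 mod 73. 7⁻¹ ≡ 21 (mod 73) since 7·21 = 147 ≡ 1, so λ ≡ 42.
  x = λ² - 42 - 49 = 1764 - 91 ≡ 67; y = λ·(42 - 67) - 0 ≡ 45. → (67, 45)
5P: (67, 45) + (49, 2). λ = (2 - 45)/(49 - 67) ≡ 30/55 mod 73. 55⁻¹ ≡ 4 (mod 73), so λ ≡ 47.
  x = λ² - 67 - 49 = 2209 - 116 ≡ 49; y = λ·(67 - 49) - 45 ≡ 71. → (49, 71)
6P: (49, 71) + (49, 2): same x and y₁ ≡ -y₂, so the sum is ∞.
7P: ∞ + (49, 2) = (49, 2) (identity).
8P: tangent at (49, 2): λ = (3·49² + 66)/(2·2) ≡ 42/4. 4⁻¹ ≡ 55 (mod 73), so λ ≡ 42·55 ≡ 47.
  x = λ² - 49 - 49 = 2209 - 98 ≡ 67; y = λ·(49 - 67) - 2 ≡ 28. → (67, 28)
9P: (67, 28) + (49, 2). λ = (2 - 28)/(49 - 67) ≡ 47/55 mod 73. 55⁻¹ ≡ 4 (mod 73), so λ ≡ 42.
  x = λ² - 67 - 49 = 1764 - 116 ≡ 42; y = λ·(67 - 42) - 28 ≡ 0. → (42, 0)
10P: (42, 0) + (49, 2). λ = (2 - 0)/(49 - 42) ≡ 2/7 mod 73. 7⁻¹ ≡ 21 (mod 73), so λ ≡ 42.
  x = λ² - 42 - 49 = 1764 - 91 ≡ 67; y = λ·(42 - 67) - 0 ≡ 45. → (67, 45)
11P: (67, 45) + (49, 2). λ = (2 - 45)/(49 - 67) ≡ 30/55 mod 73. 55⁻¹ ≡ 4 (mod 73), so λ ≡ 47.
  x = λ² - 67 - 49 = 2209 - 116 ≡ 49; y = λ·(67 - 49) - 45 ≡ 71. → (49, 71)
12P: (49, 71) + (49, 2): same x and y₁ ≡ -y₂, so the sum is ∞.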